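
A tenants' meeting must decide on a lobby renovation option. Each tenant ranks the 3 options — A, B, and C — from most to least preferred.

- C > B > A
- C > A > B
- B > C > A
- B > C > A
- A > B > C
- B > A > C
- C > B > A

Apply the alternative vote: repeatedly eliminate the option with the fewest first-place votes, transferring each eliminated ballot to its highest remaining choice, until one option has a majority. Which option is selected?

B

Round 1: B 3, C 3, A 1. A has the fewest and is eliminated.
Round 2: B 4, C 3. B has a majority.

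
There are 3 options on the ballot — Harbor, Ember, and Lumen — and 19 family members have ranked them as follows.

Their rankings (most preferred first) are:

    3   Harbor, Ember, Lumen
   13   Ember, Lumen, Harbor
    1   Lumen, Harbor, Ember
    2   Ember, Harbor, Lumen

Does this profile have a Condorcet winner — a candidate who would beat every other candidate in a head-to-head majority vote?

Head-to-head results (19 voters total):
Harbor vs Ember: Ember wins 15–4.
Harbor vs Lumen: Lumen wins 14–5.
Ember vs Lumen: Ember wins 18–1.
Ember beats each rival — Harbor (15–4), Lumen (18–1) — so Ember is the Condorcet winner.

Yes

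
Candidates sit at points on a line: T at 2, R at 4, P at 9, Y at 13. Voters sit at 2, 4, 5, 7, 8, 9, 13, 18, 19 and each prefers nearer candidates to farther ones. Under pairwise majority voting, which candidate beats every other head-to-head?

With single-peaked preferences on a line, the Condorcet winner is the candidate closest to the median voter.
The median voter (position 8) is closest to P at 9.
Check: P vs T — voters closer to P: 6 of 9.

P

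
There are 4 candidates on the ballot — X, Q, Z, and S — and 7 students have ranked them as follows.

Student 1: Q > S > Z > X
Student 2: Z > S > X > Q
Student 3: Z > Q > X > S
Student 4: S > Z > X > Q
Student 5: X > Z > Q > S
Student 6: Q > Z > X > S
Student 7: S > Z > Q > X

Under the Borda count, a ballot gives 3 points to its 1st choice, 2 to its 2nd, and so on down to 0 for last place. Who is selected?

Z

Borda scores:
  X: 0 + 1 + 1 + 1 + 3 + 1 + 0 = 7
  Q: 3 + 0 + 2 + 0 + 1 + 3 + 1 = 10
  Z: 1 + 3 + 3 + 2 + 2 + 2 + 2 = 15
  S: 2 + 2 + 0 + 3 + 0 + 0 + 3 = 10
Z has the highest total.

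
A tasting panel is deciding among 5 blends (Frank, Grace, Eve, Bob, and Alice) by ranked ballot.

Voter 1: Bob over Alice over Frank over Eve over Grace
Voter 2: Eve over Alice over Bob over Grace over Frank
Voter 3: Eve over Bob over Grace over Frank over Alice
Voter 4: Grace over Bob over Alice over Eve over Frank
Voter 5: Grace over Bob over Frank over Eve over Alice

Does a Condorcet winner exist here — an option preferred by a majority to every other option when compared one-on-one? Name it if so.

Head-to-head results (5 voters total):
Frank vs Grace: Grace wins 4–1.
Frank vs Eve: Eve wins 3–2.
Frank vs Bob: Bob wins 5–0.
Frank vs Alice: Alice wins 3–2.
Grace vs Eve: Eve wins 3–2.
Grace vs Bob: Bob wins 3–2.
Grace vs Alice: Grace wins 3–2.
Eve vs Bob: Bob wins 3–2.
Eve vs Alice: Eve wins 3–2.
Bob vs Alice: Bob wins 4–1.
Bob beats each rival — Frank (5–0), Grace (3–2), Eve (3–2), Alice (4–1) — so Bob is the Condorcet winner.

Bob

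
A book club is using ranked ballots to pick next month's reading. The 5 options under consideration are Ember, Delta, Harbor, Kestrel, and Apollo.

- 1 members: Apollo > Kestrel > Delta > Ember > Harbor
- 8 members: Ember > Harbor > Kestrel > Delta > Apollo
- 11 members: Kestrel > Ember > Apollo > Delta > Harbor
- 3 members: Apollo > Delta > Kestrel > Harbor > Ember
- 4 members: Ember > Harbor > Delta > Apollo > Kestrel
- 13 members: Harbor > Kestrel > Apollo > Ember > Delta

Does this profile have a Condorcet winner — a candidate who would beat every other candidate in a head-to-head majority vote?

Head-to-head results (40 voters total):
Ember vs Delta: Ember wins 36–4.
Ember vs Harbor: Ember wins 24–16.
Ember vs Kestrel: Kestrel wins 28–12.
Ember vs Apollo: Ember wins 23–17.
Delta vs Harbor: Harbor wins 25–15.
Delta vs Kestrel: Kestrel wins 33–7.
Delta vs Apollo: Apollo wins 28–12.
Harbor vs Kestrel: Harbor wins 25–15.
Harbor vs Apollo: Harbor wins 25–15.
Kestrel vs Apollo: Kestrel wins 32–8.
No candidate beats all others: Ember beats Harbor beats Kestrel beats Ember, a majority cycle.

No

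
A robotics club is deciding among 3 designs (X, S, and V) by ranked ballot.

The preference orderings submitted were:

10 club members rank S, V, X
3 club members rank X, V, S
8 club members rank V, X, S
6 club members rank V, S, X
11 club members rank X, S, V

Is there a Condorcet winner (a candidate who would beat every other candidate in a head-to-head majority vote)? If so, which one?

There is no Condorcet winner

Head-to-head results (38 voters total):
X vs S: X wins 22–16.
X vs V: V wins 24–14.
S vs V: S wins 21–17.
No candidate beats all others: X beats S beats V beats X, a majority cycle.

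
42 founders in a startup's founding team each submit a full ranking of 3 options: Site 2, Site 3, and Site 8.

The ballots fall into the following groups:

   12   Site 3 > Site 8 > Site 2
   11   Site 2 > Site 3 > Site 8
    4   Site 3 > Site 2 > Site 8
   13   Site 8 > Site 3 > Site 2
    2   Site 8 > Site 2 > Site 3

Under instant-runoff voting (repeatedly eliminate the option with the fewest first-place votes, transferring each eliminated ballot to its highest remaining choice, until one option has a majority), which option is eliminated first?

Site 2

Round 1: Site 3 16, Site 8 15, Site 2 11. Site 2 has the fewest and is eliminated.
Round 2: Site 3 27, Site 8 15. Site 3 has a majority.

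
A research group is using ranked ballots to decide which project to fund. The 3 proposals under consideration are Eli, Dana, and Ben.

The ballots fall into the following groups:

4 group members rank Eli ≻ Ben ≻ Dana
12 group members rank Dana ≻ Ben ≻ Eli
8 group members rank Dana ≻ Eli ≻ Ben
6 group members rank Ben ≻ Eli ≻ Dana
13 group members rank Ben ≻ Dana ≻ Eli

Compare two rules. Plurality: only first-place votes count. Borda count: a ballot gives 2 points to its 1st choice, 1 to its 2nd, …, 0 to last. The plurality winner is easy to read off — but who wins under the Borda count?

Plurality first-place counts: Eli 4, Dana 20, Ben 19 → Dana.
Borda totals: Eli 22, Dana 53, Ben 54 → Ben.

Ben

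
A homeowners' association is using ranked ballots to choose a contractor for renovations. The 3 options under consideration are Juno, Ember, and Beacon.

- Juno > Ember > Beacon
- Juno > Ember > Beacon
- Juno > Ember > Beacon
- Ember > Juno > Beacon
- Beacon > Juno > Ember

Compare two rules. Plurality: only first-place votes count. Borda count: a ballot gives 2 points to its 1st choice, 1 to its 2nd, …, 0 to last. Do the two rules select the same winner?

Plurality first-place counts: Juno 3, Ember 1, Beacon 1 → Juno.
Borda totals: Juno 8, Ember 5, Beacon 2 → Juno.
The two rules agree on Juno.

Yes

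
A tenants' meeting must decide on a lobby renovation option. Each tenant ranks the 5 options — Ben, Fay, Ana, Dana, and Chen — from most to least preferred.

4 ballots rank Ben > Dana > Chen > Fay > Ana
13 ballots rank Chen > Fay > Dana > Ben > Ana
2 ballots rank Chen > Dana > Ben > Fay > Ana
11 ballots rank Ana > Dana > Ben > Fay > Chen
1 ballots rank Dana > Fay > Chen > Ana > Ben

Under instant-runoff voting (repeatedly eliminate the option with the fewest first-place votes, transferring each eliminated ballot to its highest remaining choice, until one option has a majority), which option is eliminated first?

Fay

Round 1: Chen 15, Ana 11, Ben 4, Dana 1, Fay 0. Fay has the fewest and is eliminated.
Round 2: Chen 15, Ana 11, Ben 4, Dana 1. Dana has the fewest and is eliminated.
Round 3: Chen 16, Ana 11, Ben 4. Chen has a majority.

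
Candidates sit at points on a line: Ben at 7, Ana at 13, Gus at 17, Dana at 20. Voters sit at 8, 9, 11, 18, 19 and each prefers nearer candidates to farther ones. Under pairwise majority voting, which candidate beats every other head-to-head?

Ana

With single-peaked preferences on a line, the Condorcet winner is the candidate closest to the median voter.
The median voter (position 11) is closest to Ana at 13.
Check: Ana vs Dana — voters closer to Ana: 3 of 5.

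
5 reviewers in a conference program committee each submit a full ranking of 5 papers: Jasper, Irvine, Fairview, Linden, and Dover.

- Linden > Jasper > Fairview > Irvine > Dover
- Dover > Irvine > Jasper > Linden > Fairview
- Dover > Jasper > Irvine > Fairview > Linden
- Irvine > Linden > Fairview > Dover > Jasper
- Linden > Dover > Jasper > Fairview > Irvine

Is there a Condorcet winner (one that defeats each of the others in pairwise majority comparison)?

No

Head-to-head results (5 voters total):
Jasper vs Irvine: Jasper wins 3–2.
Jasper vs Fairview: Jasper wins 4–1.
Jasper vs Linden: Linden wins 3–2.
Jasper vs Dover: Dover wins 4–1.
Irvine vs Fairview: Irvine wins 3–2.
Irvine vs Linden: Irvine wins 3–2.
Irvine vs Dover: Dover wins 3–2.
Fairview vs Linden: Linden wins 4–1.
Fairview vs Dover: Dover wins 3–2.
Linden vs Dover: Linden wins 3–2.
No candidate beats all others: Jasper beats Irvine beats Linden beats Jasper, a majority cycle.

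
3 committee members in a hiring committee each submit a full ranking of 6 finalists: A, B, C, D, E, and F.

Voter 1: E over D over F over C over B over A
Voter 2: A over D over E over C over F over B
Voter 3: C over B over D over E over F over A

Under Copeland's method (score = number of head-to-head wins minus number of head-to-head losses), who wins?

D

Pairwise results:
  A vs B: B wins 2–1.
  A vs C: C wins 2–1.
  A vs D: D wins 2–1.
  A vs E: E wins 2–1.
  A vs F: F wins 2–1.
  B vs C: C wins 3–0.
  B vs D: D wins 2–1.
  B vs E: E wins 2–1.
  B vs F: F wins 2–1.
  C vs D: D wins 2–1.
  C vs E: E wins 2–1.
  C vs F: C wins 2–1.
  D vs E: D wins 2–1.
  D vs F: D wins 3–0.
  E vs F: E wins 3–0.
Copeland scores (wins − losses):
  A: 0 − 5 = -5
  B: 1 − 4 = -3
  C: 3 − 2 = 1
  D: 5 − 0 = 5
  E: 4 − 1 = 3
  F: 2 − 3 = -1
D has the best Copeland score.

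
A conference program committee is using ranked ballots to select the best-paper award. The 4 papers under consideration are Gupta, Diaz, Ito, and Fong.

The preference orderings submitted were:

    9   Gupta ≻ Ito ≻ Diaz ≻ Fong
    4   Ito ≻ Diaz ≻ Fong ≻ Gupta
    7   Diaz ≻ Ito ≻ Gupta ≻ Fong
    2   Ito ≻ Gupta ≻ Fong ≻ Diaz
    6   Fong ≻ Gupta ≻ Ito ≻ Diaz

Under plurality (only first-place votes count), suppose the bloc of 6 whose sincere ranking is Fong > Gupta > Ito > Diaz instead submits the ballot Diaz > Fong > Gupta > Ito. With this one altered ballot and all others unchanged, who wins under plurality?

First-place totals with the altered ballot: Gupta 9, Diaz 13, Ito 6, Fong 0.
The switch changes the winner from Gupta to Diaz.

Diaz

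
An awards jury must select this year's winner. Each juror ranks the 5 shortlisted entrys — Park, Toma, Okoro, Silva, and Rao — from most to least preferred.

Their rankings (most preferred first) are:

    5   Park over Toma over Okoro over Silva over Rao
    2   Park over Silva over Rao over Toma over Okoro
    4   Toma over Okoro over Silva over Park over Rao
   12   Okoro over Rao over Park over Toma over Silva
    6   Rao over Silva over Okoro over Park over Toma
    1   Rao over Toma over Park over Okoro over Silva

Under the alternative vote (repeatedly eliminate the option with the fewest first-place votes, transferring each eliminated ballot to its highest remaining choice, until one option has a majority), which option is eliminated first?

Silva

Round 1: Okoro 12, Park 7, Rao 7, Toma 4, Silva 0. Silva has the fewest and is eliminated.
Round 2: Okoro 12, Park 7, Rao 7, Toma 4. Toma has the fewest and is eliminated.
Round 3: Okoro 16, Park 7, Rao 7. Okoro has a majority.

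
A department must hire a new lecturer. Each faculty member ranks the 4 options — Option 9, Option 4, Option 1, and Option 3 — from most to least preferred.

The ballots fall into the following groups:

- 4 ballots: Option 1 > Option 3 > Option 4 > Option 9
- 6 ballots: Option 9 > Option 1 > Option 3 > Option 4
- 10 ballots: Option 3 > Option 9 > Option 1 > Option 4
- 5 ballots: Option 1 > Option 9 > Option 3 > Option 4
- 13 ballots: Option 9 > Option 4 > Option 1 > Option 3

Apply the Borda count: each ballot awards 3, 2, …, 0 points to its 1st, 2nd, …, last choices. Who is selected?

Borda scores:
  Option 9: 4·0 + 6·3 + 10·2 + 5·2 + 13·3 = 87
  Option 4: 4·1 + 6·0 + 10·0 + 5·0 + 13·2 = 30
  Option 1: 4·3 + 6·2 + 10·1 + 5·3 + 13·1 = 62
  Option 3: 4·2 + 6·1 + 10·3 + 5·1 + 13·0 = 49
Option 9 has the highest total.

Option 9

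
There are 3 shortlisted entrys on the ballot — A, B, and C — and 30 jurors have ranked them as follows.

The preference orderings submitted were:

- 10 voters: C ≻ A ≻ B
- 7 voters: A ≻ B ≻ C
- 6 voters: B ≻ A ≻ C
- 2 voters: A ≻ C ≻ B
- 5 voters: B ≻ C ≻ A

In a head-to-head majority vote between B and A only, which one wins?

A

Ballots ranking B above A: 6+5 = 11.
Ballots ranking A above B: 10+7+2 = 19.
A wins the head-to-head, 19–11.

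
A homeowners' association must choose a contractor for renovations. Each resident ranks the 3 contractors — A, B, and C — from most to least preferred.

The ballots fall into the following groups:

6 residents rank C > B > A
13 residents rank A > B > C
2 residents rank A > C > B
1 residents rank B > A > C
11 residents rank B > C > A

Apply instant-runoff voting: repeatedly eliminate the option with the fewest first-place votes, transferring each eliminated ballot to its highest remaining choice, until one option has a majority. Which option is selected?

B

Round 1: A 15, B 12, C 6. C has the fewest and is eliminated.
Round 2: B 18, A 15. B has a majority.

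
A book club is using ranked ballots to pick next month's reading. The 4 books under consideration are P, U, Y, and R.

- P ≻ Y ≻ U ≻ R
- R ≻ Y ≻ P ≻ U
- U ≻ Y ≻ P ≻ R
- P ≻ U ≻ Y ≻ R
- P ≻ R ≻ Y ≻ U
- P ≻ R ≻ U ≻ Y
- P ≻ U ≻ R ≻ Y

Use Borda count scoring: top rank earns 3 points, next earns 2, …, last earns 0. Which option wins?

P

Borda scores:
  P: 3 + 1 + 1 + 3 + 3 + 3 + 3 = 17
  U: 1 + 0 + 3 + 2 + 0 + 1 + 2 = 9
  Y: 2 + 2 + 2 + 1 + 1 + 0 + 0 = 8
  R: 0 + 3 + 0 + 0 + 2 + 2 + 1 = 8
P has the highest total.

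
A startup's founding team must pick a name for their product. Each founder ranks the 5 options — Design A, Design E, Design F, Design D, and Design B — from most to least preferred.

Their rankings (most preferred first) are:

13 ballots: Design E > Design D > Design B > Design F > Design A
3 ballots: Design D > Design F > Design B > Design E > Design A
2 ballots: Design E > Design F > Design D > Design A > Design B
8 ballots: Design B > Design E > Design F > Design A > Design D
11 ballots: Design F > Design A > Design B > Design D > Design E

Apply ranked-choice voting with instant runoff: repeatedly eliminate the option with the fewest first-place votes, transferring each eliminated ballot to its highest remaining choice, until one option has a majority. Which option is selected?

Round 1: Design E 15, Design F 11, Design B 8, Design D 3, Design A 0. Design A has the fewest and is eliminated.
Round 2: Design E 15, Design F 11, Design B 8, Design D 3. Design D has the fewest and is eliminated.
Round 3: Design E 15, Design F 14, Design B 8. Design B has the fewest and is eliminated.
Round 4: Design E 23, Design F 14. Design E has a majority.

Design E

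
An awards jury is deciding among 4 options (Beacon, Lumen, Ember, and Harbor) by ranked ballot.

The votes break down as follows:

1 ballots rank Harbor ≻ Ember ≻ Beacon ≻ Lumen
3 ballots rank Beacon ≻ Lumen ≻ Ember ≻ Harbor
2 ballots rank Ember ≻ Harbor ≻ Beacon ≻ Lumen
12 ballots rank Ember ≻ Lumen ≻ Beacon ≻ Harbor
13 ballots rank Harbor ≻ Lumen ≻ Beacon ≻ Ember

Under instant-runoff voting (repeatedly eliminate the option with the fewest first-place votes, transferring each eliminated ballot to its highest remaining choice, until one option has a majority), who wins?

Ember

Round 1: Ember 14, Harbor 14, Beacon 3, Lumen 0. Lumen has the fewest and is eliminated.
Round 2: Ember 14, Harbor 14, Beacon 3. Beacon has the fewest and is eliminated.
Round 3: Ember 17, Harbor 14. Ember has a majority.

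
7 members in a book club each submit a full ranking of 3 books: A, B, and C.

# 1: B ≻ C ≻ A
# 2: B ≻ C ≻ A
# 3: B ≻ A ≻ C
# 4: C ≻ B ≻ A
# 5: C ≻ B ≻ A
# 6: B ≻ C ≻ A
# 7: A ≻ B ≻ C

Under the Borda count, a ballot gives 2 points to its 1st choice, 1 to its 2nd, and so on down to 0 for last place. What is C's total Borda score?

7

Borda scores:
  A: 0 + 0 + 1 + 0 + 0 + 0 + 2 = 3
  B: 2 + 2 + 2 + 1 + 1 + 2 + 1 = 11
  C: 1 + 1 + 0 + 2 + 2 + 1 + 0 = 7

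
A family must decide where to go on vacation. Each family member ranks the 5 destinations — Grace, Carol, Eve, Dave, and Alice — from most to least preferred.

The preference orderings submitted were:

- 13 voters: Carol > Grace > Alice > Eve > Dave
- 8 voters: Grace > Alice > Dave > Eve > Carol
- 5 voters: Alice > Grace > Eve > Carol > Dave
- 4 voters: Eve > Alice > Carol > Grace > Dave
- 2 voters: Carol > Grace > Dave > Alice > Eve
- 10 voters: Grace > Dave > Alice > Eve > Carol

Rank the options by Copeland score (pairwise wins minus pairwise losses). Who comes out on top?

Grace

Pairwise results:
  Grace vs Carol: Grace wins 23–19.
  Grace vs Eve: Grace wins 38–4.
  Grace vs Dave: Grace wins 42–0.
  Grace vs Alice: Grace wins 33–9.
  Carol vs Eve: Eve wins 27–15.
  Carol vs Dave: Carol wins 24–18.
  Carol vs Alice: Alice wins 27–15.
  Eve vs Dave: Eve wins 22–20.
  Eve vs Alice: Alice wins 38–4.
  Dave vs Alice: Alice wins 30–12.
Copeland scores (wins − losses):
  Grace: 4 − 0 = 4
  Carol: 1 − 3 = -2
  Eve: 2 − 2 = 0
  Dave: 0 − 4 = -4
  Alice: 3 − 1 = 2
Grace has the best Copeland score.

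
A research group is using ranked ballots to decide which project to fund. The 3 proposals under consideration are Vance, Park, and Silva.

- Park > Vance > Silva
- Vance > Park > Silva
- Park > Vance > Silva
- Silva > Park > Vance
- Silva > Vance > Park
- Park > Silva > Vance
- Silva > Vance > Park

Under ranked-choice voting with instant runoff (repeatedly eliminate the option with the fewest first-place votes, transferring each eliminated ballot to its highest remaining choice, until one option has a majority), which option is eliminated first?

Vance

Round 1: Park 3, Silva 3, Vance 1. Vance has the fewest and is eliminated.
Round 2: Park 4, Silva 3. Park has a majority.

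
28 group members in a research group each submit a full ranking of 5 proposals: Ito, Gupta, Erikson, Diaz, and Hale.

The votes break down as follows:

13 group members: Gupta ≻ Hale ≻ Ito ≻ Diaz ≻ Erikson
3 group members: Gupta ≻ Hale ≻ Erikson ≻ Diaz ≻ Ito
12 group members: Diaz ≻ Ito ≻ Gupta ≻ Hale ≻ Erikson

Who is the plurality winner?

Gupta

First-place vote totals:
  Ito: 0
  Gupta: 16
  Erikson: 0
  Diaz: 12
  Hale: 0
Gupta has the most first-place votes.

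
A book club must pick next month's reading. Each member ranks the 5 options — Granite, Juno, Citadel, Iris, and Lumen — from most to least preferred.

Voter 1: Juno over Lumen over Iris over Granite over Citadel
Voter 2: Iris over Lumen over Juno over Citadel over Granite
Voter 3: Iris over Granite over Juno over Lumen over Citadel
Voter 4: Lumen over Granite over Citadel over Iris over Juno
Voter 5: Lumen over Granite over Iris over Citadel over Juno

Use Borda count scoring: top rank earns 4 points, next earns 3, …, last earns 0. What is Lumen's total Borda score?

Borda scores:
  Granite: 1 + 0 + 3 + 3 + 3 = 10
  Juno: 4 + 2 + 2 + 0 + 0 = 8
  Citadel: 0 + 1 + 0 + 2 + 1 = 4
  Iris: 2 + 4 + 4 + 1 + 2 = 13
  Lumen: 3 + 3 + 1 + 4 + 4 = 15

15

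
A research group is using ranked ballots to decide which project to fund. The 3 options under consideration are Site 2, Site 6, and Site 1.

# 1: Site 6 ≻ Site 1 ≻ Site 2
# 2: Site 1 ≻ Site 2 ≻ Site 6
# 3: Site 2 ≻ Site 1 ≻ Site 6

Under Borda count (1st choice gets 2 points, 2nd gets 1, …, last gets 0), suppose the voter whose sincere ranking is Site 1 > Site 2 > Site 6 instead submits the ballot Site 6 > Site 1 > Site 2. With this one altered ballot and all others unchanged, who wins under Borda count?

Site 6

Borda totals with the altered ballot: Site 2 2, Site 6 4, Site 1 3.
The switch changes the winner from Site 1 to Site 6.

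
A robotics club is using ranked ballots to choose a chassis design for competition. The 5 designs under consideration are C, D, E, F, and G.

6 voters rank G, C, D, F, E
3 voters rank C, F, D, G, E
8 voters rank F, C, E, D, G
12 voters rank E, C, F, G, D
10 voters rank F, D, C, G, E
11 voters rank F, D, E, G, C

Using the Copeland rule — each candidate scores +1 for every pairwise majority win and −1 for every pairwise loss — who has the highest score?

Pairwise results:
  C vs D: C wins 29–21.
  C vs E: C wins 27–23.
  C vs F: F wins 29–21.
  C vs G: C wins 33–17.
  D vs E: D wins 30–20.
  D vs F: F wins 44–6.
  D vs G: D wins 32–18.
  E vs F: F wins 38–12.
  E vs G: E wins 31–19.
  F vs G: F wins 44–6.
Copeland scores (wins − losses):
  C: 3 − 1 = 2
  D: 2 − 2 = 0
  E: 1 − 3 = -2
  F: 4 − 0 = 4
  G: 0 − 4 = -4
F has the best Copeland score.

F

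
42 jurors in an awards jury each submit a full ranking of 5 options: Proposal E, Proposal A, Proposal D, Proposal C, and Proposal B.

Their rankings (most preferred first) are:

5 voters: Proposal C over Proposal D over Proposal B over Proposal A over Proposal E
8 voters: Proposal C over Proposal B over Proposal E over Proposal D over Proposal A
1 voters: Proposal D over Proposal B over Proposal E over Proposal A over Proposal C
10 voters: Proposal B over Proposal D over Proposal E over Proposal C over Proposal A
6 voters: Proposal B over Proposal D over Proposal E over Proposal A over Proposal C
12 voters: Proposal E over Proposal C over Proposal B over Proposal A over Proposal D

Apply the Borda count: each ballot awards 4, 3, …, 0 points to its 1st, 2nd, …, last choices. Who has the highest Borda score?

Proposal B

Borda scores:
  Proposal E: 5·0 + 8·2 + 2 + 10·2 + 6·2 + 12·4 = 98
  Proposal A: 5·1 + 8·0 + 1 + 10·0 + 6·1 + 12·1 = 24
  Proposal D: 5·3 + 8·1 + 4 + 10·3 + 6·3 + 12·0 = 75
  Proposal C: 5·4 + 8·4 + 0 + 10·1 + 6·0 + 12·3 = 98
  Proposal B: 5·2 + 8·3 + 3 + 10·4 + 6·4 + 12·2 = 125
Proposal B has the highest total.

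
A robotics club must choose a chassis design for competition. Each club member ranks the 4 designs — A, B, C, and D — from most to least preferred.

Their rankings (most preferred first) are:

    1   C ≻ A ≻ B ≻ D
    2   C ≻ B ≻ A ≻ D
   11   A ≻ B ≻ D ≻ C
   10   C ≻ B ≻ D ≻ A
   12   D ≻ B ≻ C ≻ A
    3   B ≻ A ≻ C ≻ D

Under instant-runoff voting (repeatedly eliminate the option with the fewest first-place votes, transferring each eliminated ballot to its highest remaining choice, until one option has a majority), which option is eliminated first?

Round 1: C 13, D 12, A 11, B 3. B has the fewest and is eliminated.
Round 2: A 14, C 13, D 12. D has the fewest and is eliminated.
Round 3: C 25, A 14. C has a majority.

B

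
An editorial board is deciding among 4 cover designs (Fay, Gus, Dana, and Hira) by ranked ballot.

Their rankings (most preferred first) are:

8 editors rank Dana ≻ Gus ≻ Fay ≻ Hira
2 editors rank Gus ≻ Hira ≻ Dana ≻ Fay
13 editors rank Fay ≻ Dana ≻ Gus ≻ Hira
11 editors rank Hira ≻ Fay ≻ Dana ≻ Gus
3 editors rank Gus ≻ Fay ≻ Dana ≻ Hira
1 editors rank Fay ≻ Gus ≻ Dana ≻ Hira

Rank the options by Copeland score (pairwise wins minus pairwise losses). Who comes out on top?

Pairwise results:
  Fay vs Gus: Fay wins 25–13.
  Fay vs Dana: Fay wins 28–10.
  Fay vs Hira: Fay wins 25–13.
  Gus vs Dana: Dana wins 32–6.
  Gus vs Hira: Gus wins 27–11.
  Dana vs Hira: Dana wins 25–13.
Copeland scores (wins − losses):
  Fay: 3 − 0 = 3
  Gus: 1 − 2 = -1
  Dana: 2 − 1 = 1
  Hira: 0 − 3 = -3
Fay has the best Copeland score.

Fay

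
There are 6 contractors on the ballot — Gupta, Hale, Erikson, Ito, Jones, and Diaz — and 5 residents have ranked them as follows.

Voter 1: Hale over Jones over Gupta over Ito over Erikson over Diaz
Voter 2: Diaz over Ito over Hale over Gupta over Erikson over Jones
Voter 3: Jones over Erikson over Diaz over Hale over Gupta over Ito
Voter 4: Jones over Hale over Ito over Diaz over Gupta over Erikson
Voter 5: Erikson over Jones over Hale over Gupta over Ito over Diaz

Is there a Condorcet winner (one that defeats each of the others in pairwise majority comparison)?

Head-to-head results (5 voters total):
Gupta vs Hale: Hale wins 5–0.
Gupta vs Erikson: Gupta wins 3–2.
Gupta vs Ito: Gupta wins 3–2.
Gupta vs Jones: Jones wins 4–1.
Gupta vs Diaz: Diaz wins 3–2.
Hale vs Erikson: Hale wins 3–2.
Hale vs Ito: Hale wins 4–1.
Hale vs Jones: Jones wins 3–2.
Hale vs Diaz: Hale wins 3–2.
Erikson vs Ito: Ito wins 3–2.
Erikson vs Jones: Jones wins 3–2.
Erikson vs Diaz: Erikson wins 3–2.
Ito vs Jones: Jones wins 4–1.
Ito vs Diaz: Ito wins 3–2.
Jones vs Diaz: Jones wins 4–1.
Jones beats each rival — Gupta (4–1), Hale (3–2), Erikson (3–2), Ito (4–1), Diaz (4–1) — so Jones is the Condorcet winner.

Yes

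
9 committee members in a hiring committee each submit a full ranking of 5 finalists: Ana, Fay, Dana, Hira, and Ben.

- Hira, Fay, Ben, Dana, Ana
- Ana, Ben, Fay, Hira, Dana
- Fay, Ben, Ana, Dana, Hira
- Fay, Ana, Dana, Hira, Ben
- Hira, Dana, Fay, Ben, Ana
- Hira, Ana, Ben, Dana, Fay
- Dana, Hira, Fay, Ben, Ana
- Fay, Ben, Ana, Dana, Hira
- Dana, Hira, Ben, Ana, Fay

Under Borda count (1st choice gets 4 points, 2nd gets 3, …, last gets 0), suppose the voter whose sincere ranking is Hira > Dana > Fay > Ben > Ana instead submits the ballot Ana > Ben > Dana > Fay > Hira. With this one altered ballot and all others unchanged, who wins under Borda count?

Borda totals with the altered ballot: Ana 19, Fay 20, Dana 16, Hira 16, Ben 19.
The winner is unchanged: still Fay.

Fay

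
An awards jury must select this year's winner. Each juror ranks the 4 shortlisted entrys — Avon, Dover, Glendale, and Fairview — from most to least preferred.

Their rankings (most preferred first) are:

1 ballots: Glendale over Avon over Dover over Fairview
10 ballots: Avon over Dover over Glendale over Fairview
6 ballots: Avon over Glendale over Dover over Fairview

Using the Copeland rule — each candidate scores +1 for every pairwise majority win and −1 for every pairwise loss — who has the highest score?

Avon

Pairwise results:
  Avon vs Dover: Avon wins 17–0.
  Avon vs Glendale: Avon wins 16–1.
  Avon vs Fairview: Avon wins 17–0.
  Dover vs Glendale: Dover wins 10–7.
  Dover vs Fairview: Dover wins 17–0.
  Glendale vs Fairview: Glendale wins 17–0.
Copeland scores (wins − losses):
  Avon: 3 − 0 = 3
  Dover: 2 − 1 = 1
  Glendale: 1 − 2 = -1
  Fairview: 0 − 3 = -3
Avon has the best Copeland score.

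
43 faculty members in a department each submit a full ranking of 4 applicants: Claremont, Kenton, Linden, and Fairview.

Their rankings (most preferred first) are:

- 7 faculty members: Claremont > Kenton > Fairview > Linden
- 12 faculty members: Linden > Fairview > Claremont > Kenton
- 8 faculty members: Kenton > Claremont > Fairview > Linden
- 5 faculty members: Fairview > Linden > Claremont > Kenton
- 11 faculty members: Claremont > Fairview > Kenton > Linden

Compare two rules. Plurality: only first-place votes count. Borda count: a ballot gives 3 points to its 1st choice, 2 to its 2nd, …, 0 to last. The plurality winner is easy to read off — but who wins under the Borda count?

Plurality first-place counts: Claremont 18, Kenton 8, Linden 12, Fairview 5 → Claremont.
Borda totals: Claremont 87, Kenton 49, Linden 46, Fairview 76 → Claremont.

Claremont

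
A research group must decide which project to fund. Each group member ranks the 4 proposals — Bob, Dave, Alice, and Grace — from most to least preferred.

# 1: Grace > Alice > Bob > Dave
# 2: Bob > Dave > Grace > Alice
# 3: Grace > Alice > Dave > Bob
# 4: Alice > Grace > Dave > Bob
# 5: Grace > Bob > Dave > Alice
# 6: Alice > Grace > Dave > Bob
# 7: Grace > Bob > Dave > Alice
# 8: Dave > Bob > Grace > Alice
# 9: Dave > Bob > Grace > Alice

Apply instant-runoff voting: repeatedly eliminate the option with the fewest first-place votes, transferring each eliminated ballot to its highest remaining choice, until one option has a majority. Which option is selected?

Grace

Round 1: Grace 4, Dave 2, Alice 2, Bob 1. Bob has the fewest and is eliminated.
Round 2: Grace 4, Dave 3, Alice 2. Alice has the fewest and is eliminated.
Round 3: Grace 6, Dave 3. Grace has a majority.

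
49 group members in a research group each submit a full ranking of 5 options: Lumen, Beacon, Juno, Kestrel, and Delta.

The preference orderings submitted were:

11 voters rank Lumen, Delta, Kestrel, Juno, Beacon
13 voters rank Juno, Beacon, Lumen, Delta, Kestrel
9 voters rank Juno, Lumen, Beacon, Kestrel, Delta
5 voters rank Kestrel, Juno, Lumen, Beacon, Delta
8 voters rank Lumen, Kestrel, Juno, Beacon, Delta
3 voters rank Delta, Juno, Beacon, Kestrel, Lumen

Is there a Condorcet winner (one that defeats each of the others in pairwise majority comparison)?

Head-to-head results (49 voters total):
Lumen vs Beacon: Lumen wins 33–16.
Lumen vs Juno: Juno wins 30–19.
Lumen vs Kestrel: Lumen wins 41–8.
Lumen vs Delta: Lumen wins 46–3.
Beacon vs Juno: Juno wins 49–0.
Beacon vs Kestrel: Beacon wins 25–24.
Beacon vs Delta: Beacon wins 35–14.
Juno vs Kestrel: Juno wins 25–24.
Juno vs Delta: Juno wins 35–14.
Kestrel vs Delta: Delta wins 27–22.
Juno beats each rival — Lumen (30–19), Beacon (49–0), Kestrel (25–24), Delta (35–14) — so Juno is the Condorcet winner.

Yes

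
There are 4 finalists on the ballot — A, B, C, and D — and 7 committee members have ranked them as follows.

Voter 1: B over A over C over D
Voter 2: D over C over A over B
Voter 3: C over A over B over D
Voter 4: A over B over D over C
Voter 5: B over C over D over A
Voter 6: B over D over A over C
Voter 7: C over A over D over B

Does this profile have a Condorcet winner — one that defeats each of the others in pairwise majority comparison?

Head-to-head results (7 voters total):
A vs B: A wins 4–3.
A vs C: C wins 4–3.
A vs D: A wins 4–3.
B vs C: B wins 4–3.
B vs D: B wins 5–2.
C vs D: C wins 4–3.
No candidate beats all others: A beats B beats C beats A, a majority cycle.

No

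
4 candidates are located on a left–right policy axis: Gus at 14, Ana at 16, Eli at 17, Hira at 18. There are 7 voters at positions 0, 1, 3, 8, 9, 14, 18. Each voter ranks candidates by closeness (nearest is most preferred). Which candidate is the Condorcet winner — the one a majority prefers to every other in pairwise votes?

Gus

With single-peaked preferences on a line, the Condorcet winner is the candidate closest to the median voter.
The median voter (position 8) is closest to Gus at 14.
Check: Gus vs Eli — voters closer to Gus: 6 of 7.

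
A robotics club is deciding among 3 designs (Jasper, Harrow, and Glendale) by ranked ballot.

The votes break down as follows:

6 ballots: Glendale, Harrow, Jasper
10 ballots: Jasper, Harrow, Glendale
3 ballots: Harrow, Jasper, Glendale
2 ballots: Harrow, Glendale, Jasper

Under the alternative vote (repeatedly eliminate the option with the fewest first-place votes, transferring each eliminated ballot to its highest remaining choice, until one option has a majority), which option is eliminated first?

Harrow

Round 1: Jasper 10, Glendale 6, Harrow 5. Harrow has the fewest and is eliminated.
Round 2: Jasper 13, Glendale 8. Jasper has a majority.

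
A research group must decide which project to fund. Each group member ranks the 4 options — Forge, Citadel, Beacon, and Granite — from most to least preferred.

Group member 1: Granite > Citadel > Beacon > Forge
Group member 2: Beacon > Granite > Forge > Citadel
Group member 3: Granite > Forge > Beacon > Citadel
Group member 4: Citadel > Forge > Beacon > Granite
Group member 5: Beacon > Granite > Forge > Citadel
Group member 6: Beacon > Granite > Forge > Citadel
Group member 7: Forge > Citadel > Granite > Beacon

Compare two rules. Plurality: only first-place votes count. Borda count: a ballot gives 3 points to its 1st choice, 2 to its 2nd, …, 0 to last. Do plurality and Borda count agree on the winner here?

Plurality first-place counts: Forge 1, Citadel 1, Beacon 3, Granite 2 → Beacon.
Borda totals: Forge 10, Citadel 7, Beacon 12, Granite 13 → Granite.
The two rules disagree: plurality picks Beacon, Borda picks Granite.

No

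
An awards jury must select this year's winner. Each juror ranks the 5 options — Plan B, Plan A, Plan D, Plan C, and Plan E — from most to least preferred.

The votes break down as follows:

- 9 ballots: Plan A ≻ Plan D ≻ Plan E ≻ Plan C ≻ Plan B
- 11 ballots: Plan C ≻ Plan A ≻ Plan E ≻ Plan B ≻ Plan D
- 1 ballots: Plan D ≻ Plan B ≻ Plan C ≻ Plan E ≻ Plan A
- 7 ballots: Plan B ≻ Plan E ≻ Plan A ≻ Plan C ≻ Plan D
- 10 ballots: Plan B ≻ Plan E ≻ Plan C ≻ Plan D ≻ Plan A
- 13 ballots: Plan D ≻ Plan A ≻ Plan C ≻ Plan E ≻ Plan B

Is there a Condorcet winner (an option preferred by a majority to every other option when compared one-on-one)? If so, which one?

Plan A

Head-to-head results (51 voters total):
Plan B vs Plan A: Plan A wins 33–18.
Plan B vs Plan D: Plan B wins 28–23.
Plan B vs Plan C: Plan C wins 33–18.
Plan B vs Plan E: Plan E wins 33–18.
Plan A vs Plan D: Plan A wins 27–24.
Plan A vs Plan C: Plan A wins 29–22.
Plan A vs Plan E: Plan A wins 33–18.
Plan D vs Plan C: Plan C wins 28–23.
Plan D vs Plan E: Plan E wins 28–23.
Plan C vs Plan E: Plan E wins 26–25.
Plan A beats each rival — Plan B (33–18), Plan D (27–24), Plan C (29–22), Plan E (33–18) — so Plan A is the Condorcet winner.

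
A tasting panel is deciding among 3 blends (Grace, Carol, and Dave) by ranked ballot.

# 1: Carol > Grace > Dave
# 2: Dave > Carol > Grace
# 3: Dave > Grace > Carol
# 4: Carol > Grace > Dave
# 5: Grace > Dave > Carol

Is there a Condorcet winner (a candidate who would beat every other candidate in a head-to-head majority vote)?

Head-to-head results (5 voters total):
Grace vs Carol: Carol wins 3–2.
Grace vs Dave: Grace wins 3–2.
Carol vs Dave: Dave wins 3–2.
No candidate beats all others: Grace beats Dave beats Carol beats Grace, a majority cycle.

No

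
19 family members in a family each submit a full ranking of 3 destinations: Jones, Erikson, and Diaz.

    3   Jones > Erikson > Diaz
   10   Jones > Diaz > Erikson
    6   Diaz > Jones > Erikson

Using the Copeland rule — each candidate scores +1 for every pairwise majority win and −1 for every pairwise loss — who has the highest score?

Pairwise results:
  Jones vs Erikson: Jones wins 19–0.
  Jones vs Diaz: Jones wins 13–6.
  Erikson vs Diaz: Diaz wins 16–3.
Copeland scores (wins − losses):
  Jones: 2 − 0 = 2
  Erikson: 0 − 2 = -2
  Diaz: 1 − 1 = 0
Jones has the best Copeland score.

Jones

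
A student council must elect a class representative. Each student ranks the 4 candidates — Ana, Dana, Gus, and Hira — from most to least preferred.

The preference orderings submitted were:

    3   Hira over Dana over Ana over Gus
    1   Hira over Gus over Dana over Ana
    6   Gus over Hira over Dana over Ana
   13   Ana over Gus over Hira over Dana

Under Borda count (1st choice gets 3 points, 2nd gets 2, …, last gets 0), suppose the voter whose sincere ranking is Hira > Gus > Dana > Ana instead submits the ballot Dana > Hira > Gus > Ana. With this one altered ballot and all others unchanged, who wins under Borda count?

Borda totals with the altered ballot: Ana 42, Dana 15, Gus 45, Hira 36.
The winner is unchanged: still Gus.

Gus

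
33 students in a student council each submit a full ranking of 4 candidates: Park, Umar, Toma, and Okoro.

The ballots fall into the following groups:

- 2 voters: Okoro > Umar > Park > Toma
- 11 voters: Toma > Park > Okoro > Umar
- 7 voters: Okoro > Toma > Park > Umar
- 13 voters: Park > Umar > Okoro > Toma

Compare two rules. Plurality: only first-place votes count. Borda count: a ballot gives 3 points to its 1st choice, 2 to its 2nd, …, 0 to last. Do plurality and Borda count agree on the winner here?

Yes

Plurality first-place counts: Park 13, Umar 0, Toma 11, Okoro 9 → Park.
Borda totals: Park 70, Umar 30, Toma 47, Okoro 51 → Park.
The two rules agree on Park.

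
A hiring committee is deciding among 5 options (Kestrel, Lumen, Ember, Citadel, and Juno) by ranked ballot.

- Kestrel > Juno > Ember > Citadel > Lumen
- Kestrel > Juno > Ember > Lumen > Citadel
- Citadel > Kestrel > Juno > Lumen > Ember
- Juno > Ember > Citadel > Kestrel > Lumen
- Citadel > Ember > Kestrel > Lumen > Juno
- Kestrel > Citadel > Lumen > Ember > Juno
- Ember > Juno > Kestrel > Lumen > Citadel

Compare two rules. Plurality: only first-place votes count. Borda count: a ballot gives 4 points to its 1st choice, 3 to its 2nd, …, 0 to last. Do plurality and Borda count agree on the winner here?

Yes

Plurality first-place counts: Kestrel 3, Lumen 0, Ember 1, Citadel 2, Juno 1 → Kestrel.
Borda totals: Kestrel 20, Lumen 6, Ember 15, Citadel 14, Juno 15 → Kestrel.
The two rules agree on Kestrel.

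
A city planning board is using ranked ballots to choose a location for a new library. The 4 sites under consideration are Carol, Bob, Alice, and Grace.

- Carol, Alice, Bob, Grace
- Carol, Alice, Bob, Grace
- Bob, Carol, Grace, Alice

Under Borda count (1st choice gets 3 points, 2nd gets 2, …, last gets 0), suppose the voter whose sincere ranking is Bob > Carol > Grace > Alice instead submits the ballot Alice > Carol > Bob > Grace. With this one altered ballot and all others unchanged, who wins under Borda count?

Carol

Borda totals with the altered ballot: Carol 8, Bob 3, Alice 7, Grace 0.
The winner is unchanged: still Carol.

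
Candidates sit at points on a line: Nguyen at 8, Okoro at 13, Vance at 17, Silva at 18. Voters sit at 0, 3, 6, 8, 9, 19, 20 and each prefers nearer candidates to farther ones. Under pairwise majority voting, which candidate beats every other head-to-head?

Nguyen

With single-peaked preferences on a line, the Condorcet winner is the candidate closest to the median voter.
The median voter (position 8) is closest to Nguyen at 8.
Check: Nguyen vs Okoro — voters closer to Nguyen: 5 of 7.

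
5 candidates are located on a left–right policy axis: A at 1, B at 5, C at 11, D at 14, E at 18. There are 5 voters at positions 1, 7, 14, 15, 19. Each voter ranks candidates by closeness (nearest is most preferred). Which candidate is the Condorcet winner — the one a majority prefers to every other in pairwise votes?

With single-peaked preferences on a line, the Condorcet winner is the candidate closest to the median voter.
The median voter (position 14) is closest to D at 14.
Check: D vs E — voters closer to D: 4 of 5.

D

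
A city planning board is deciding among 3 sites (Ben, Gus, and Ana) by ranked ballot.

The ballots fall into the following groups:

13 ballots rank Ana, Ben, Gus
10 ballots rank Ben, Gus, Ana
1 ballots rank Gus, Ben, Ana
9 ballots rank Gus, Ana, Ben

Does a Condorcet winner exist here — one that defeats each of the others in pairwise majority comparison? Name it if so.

Head-to-head results (33 voters total):
Ben vs Gus: Ben wins 23–10.
Ben vs Ana: Ana wins 22–11.
Gus vs Ana: Gus wins 20–13.
No candidate beats all others: Ben beats Gus beats Ana beats Ben, a majority cycle.

There is no Condorcet winner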